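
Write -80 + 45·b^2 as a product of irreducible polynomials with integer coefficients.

5·(3·b + 4)·(3·b - 4)

Factor out 5, leaving 9·b^2 - 16, which is a difference of two squares.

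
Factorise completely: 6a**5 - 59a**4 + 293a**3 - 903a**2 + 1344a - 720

Among the possible rational roots, a = 4 is a root, so (a - 4) is a factor; dividing leaves 6a**4 - 35a**3 + 153a**2 - 291a + 180.
Then a = 4/3 is a root, so (3a - 4) is a factor; dividing leaves 2a**3 - 9a**2 + 39a - 45.
Continuing, a = 3/2 is a root, giving the factor (2a - 3) and quotient a**2 - 3a + 15.
The quadratic a**2 - 3a + 15 has discriminant -51 < 0 and is irreducible over ℤ.

(2a - 3)(3a - 4)(a - 4)(a**2 - 3a + 15)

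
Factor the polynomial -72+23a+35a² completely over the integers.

Need a pair with product 35·(-72) = -2520 and sum 23: that's 63 and -40.
Split the middle term: 35a²+63a - 40a-72 = 7a(5a+9) - 8(5a+9).

(5a+9)(7a-8)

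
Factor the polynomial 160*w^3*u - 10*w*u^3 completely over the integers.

Pull out the common factor 10*w*u; 16*w^2 - u^2 is a difference of squares.

10*u*w*(4*w - u)*(4*w + u)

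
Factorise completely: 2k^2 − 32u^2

2(k + 4u)(k − 4u)

Factor out 2, leaving k^2 − 16u^2, which is a difference of two squares.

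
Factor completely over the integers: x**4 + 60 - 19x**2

(x + 2)(x - 2)(x**2 - 15)

Substitute u = x**2 to get a quadratic in u, then factor.
x**2 - 15 is irreducible over ℤ (15 is not a perfect square).
x**2 - 4 is a difference of squares.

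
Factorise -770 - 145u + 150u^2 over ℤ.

5(5u - 14)(6u + 11)

Pull out the common factor 5, then factor the remaining trinomial.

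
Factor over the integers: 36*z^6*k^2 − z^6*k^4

−k^2*z^6*(k + 6)*(k − 6)

Factor out z^6*k^2 first: what remains is −k^2 + 36.
Recognize a difference of squares with the parts 6 and k.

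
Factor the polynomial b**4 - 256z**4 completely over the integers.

Write as (b**2)² − (16z**2)², then factor b**2 - 16z**2 once more.

(b + 4z)(b - 4z)(b**2 + 16z**2)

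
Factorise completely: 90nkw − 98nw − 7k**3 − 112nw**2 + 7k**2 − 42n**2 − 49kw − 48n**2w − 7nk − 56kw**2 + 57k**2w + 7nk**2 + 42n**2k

(3n − k + 7w)(7k − 8w − 7)(2n + k)

Group: 7k(6n**2 + nk + 14nw − k**2 + 7kw) + (−8w − 7)(6n**2 + nk + 14nw − k**2 + 7kw); both groups contain (6n**2 + nk + 14nw − k**2 + 7kw), so (7k − 8w − 7) is a factor with cofactor 6n**2 + nk + 14nw − k**2 + 7kw.
The cofactor groups again: 6n**2 + nk + 14nw − k**2 + 7kw = 2n(3n − k + 7w) + k(3n − k + 7w); both groups contain (3n − k + 7w), giving (2n + k)(3n − k + 7w).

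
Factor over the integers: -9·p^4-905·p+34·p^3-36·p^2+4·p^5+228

Trying the rational-root candidates, p = 4 is a root, giving the factor (p-4) and quotient 4·p^4+7·p^3+62·p^2+212·p-57.
Continuing, p = -3 is a root, giving the factor (p+3) and quotient 4·p^3-5·p^2+77·p-19.
Next, p = 1/4 is a root, so (4·p-1) is a factor; dividing leaves p^2-p+19.
The quadratic p^2-p+19 has discriminant -75 < 0 and is irreducible over ℤ.

(4·p-1)·(p+3)·(p-4)·(p^2-p+19)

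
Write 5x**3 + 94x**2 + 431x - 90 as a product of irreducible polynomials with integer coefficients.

(5x - 1)(x + 10)(x + 9)

Among the possible rational roots, x = -10 is a root, giving the factor (x + 10) and quotient 5x**2 + 44x - 9.
The remaining quadratic factors as (x + 9)(5x - 1).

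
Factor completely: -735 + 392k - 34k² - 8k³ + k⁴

Among the possible rational roots, k = 3 is a root, so (k - 3) is a factor; dividing leaves k³ - 5k² - 49k + 245.
Next, k = -7 is a root, so (k + 7) divides it; the quotient is k² - 12k + 35.
The remaining quadratic factors as (k - 7)(k - 5).

(k + 7)(k - 3)(k - 5)(k - 7)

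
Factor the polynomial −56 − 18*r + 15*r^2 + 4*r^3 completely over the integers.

By the rational root theorem, r = −7/4 is a root, so (4*r + 7) divides it; the quotient is r^2 + 2*r − 8.
The remaining quadratic factors as (r + 4)(r − 2).

(4*r + 7)*(r + 4)*(r − 2)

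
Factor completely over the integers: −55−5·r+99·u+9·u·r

(9·u−5)·(r+11)

Group as (9·u·r+99·u) + (−5·r−55) = 9·u·(r+11) − 5·(r+11).
Both groups share the factor (r+11).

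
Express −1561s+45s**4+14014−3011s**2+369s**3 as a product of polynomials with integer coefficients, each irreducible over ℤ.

(3s−14)(3s−7)(5s+11)(s+13)

Among the possible rational roots, s = −13 is a root, so (s+13) is a factor; dividing leaves 45s**3−216s**2−203s+1078.
Then s = −11/5 is a root, so (5s+11) is a factor; dividing leaves 9s**2−63s+98.
The remaining quadratic factors as (3s−14)(3s−7).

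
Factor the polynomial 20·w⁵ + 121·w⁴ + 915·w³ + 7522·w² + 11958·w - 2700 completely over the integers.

(4·w + 9)·(5·w - 1)·(w + 6)·(w² - 2·w + 50)

Testing divisors of the constant over divisors of the leading coefficient, w = 1/5 is a root, so (5·w - 1) is a factor; dividing leaves 4·w⁴ + 25·w³ + 188·w² + 1542·w + 2700.
Next, w = -9/4 is a root, so (4·w + 9) is a factor; dividing leaves w³ + 4·w² + 38·w + 300.
Then w = -6 is a root, giving the factor (w + 6) and quotient w² - 2·w + 50.
The quadratic w² - 2·w + 50 has discriminant -196 < 0 and is irreducible over ℤ.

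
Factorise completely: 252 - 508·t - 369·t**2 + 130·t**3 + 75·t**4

Testing divisors of the constant over divisors of the leading coefficient, t = 2/5 is a root, giving the factor (5·t - 2) and quotient 15·t**3 + 32·t**2 - 61·t - 126.
Next, t = 2 is a root, giving the factor (t - 2) and quotient 15·t**2 + 62·t + 63.
The remaining quadratic factors as (5·t + 9)(3·t + 7).

(3·t + 7)·(5·t + 9)·(5·t - 2)·(t - 2)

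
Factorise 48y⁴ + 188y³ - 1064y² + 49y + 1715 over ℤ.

Trying the rational-root candidates, y = -7 is a root, so (y + 7) is a factor; dividing leaves 48y³ - 148y² - 28y + 245.
Then y = 7/4 is a root, so (4y - 7) is a factor; dividing leaves 12y² - 16y - 35.
The remaining quadratic factors as (6y + 7)(2y - 5).

(2y - 5)(4y - 7)(6y + 7)(y + 7)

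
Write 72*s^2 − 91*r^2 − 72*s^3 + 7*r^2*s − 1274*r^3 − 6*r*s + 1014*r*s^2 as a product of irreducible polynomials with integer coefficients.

−(13*r + 12*s)*(14*r − s + 1)*(7*r − 6*s)

Group: 14*r*(−91*r^2 − 6*r*s + 72*s^2) + (−s + 1)*(−91*r^2 − 6*r*s + 72*s^2); both groups contain (−91*r^2 − 6*r*s + 72*s^2), so (14*r − s + 1) is a factor with cofactor −91*r^2 − 6*r*s + 72*s^2.
The cofactor groups again: −91*r^2 − 6*r*s + 72*s^2 = −13*r*(7*r − 6*s) − 12*s*(7*r − 6*s); both groups contain (7*r − 6*s), giving −(13*r + 12*s)*(7*r − 6*s).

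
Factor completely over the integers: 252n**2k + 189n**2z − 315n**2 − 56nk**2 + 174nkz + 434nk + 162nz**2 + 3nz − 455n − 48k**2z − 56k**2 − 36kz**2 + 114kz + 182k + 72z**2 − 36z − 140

(9n − 2k + 4)(4k + 3z − 5)(7n + 6z + 7)

Group: 9n(28nk + 21nz − 35n + 24kz + 28k + 18z**2 − 9z − 35) + (−2k + 4)(28nk + 21nz − 35n + 24kz + 28k + 18z**2 − 9z − 35); both groups contain (28nk + 21nz − 35n + 24kz + 28k + 18z**2 − 9z − 35), so (9n − 2k + 4) is a factor with cofactor 28nk + 21nz − 35n + 24kz + 28k + 18z**2 − 9z − 35.
The cofactor groups again: 28nk + 21nz − 35n + 24kz + 28k + 18z**2 − 9z − 35 = 4k(7n + 6z + 7) + (3z − 5)(7n + 6z + 7); both groups contain (7n + 6z + 7), giving (4k + 3z − 5)(7n + 6z + 7).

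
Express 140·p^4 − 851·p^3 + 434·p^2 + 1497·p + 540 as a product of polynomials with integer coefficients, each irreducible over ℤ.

Testing divisors of the constant over divisors of the leading coefficient, p = 9/4 is a root, so (4·p − 9) divides it; the quotient is 35·p^3 − 134·p^2 − 193·p − 60.
Next, p = 5 is a root, so (p − 5) is a factor; dividing leaves 35·p^2 + 41·p + 12.
The remaining quadratic factors as (5·p + 3)(7·p + 4).

(4·p − 9)·(5·p + 3)·(7·p + 4)·(p − 5)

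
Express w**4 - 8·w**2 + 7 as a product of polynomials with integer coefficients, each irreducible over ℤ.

Substitute u = w**2 to get a quadratic in u, then factor.
w**2 - 7 is irreducible over ℤ (7 is not a perfect square).
w**2 - 1 is a difference of squares.

(w + 1)·(w - 1)·(w**2 - 7)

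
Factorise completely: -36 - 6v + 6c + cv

Group as (cv + 6c) + (-6v - 36) = c(v + 6) - 6(v + 6).
Both groups share the factor (v + 6).

(c - 6)(v + 6)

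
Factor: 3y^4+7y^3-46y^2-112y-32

Trying the rational-root candidates, y = -4 is a root, giving the factor (y+4) and quotient 3y^3-5y^2-26y-8.
Next, y = -1/3 is a root, giving the factor (3y+1) and quotient y^2-2y-8.
The remaining quadratic factors as (y+2)(y-4).

(3y+1)(y+2)(y+4)(y-4)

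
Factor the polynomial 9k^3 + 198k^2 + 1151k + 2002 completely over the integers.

Testing divisors of the constant over divisors of the leading coefficient, k = -14 is a root, so (k + 14) divides it; the quotient is 9k^2 + 72k + 143.
The remaining quadratic factors as (3k + 13)(3k + 11).

(3k + 11)(3k + 13)(k + 14)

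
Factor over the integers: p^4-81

(p+3)(p-3)(p^2+9)

Difference of squares twice: with A = p and B = 3, A⁴ − B⁴ = (A² − B²)(A² + B²), and A² − B² factors again.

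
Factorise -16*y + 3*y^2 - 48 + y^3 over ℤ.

Among the possible rational roots, y = -4 is a root, giving the factor (y + 4) and quotient y^2 - y - 12.
The remaining quadratic factors as (y - 4)(y + 3).

(y + 3)*(y + 4)*(y - 4)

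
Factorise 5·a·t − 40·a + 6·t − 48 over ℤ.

(5·a + 6)·(t − 8)

Group as (5·a·t − 40·a) + (6·t − 48) = 5·a·(t − 8) + 6·(t − 8).
Both groups share the factor (t − 8).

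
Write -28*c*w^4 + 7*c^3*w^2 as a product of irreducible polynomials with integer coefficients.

7*c*w^2*(c + 2*w)*(c - 2*w)

Pull out the common factor 7*c*w^2; c^2 - 4*w^2 is a difference of squares.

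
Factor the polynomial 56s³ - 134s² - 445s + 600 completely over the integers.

(2s + 5)(4s - 15)(7s - 8)

By the rational root theorem, s = -5/2 is a root, so (2s + 5) is a factor; dividing leaves 28s² - 137s + 120.
The remaining quadratic factors as (7s - 8)(4s - 15).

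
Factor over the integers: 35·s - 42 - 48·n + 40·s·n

Group as (40·s·n + 35·s) + (-48·n - 42) = 5·s·(8·n + 7) - 6·(8·n + 7).
Both groups share the factor (8·n + 7).

(5·s - 6)·(8·n + 7)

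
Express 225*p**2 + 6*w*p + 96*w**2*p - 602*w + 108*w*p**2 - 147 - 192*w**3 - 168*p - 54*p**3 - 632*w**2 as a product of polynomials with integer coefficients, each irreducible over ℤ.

-(4*w - 3*p + 7)*(6*w - 3*p + 7)*(8*w + 6*p + 3)

Group: 6*w*(-32*w**2 - 68*w + 18*p**2 - 33*p - 21) + (-3*p + 7)*(-32*w**2 - 68*w + 18*p**2 - 33*p - 21); both groups contain (-32*w**2 - 68*w + 18*p**2 - 33*p - 21), so (6*w - 3*p + 7) is a factor with cofactor -32*w**2 - 68*w + 18*p**2 - 33*p - 21.
The cofactor groups again: -32*w**2 - 68*w + 18*p**2 - 33*p - 21 = -8*w*(4*w - 3*p + 7) + (-6*p - 3)*(4*w - 3*p + 7); both groups contain (4*w - 3*p + 7), giving -(8*w + 6*p + 3)*(4*w - 3*p + 7).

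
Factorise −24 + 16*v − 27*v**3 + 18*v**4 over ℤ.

Group as (18*v**4 + 16*v) + (−27*v**3 − 24) = 2*v*(9*v**3 + 8) − 3*(9*v**3 + 8).
Both groups share the factor (9*v**3 + 8).

(2*v − 3)*(9*v**3 + 8)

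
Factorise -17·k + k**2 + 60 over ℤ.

(k - 12)·(k - 5)

Two integers with product 60 and sum -17 are -12 and -5.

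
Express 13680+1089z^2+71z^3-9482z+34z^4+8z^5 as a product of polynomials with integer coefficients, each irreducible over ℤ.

By the rational root theorem, z = 5/2 is a root, so (2z-5) is a factor; dividing leaves 4z^4+27z^3+103z^2+802z-2736.
Then z = 9/4 is a root, so (4z-9) is a factor; dividing leaves z^3+9z^2+46z+304.
Then z = -8 is a root, so (z+8) is a factor; dividing leaves z^2+z+38.
The quadratic z^2+z+38 has discriminant -151 < 0 and is irreducible over ℤ.

(2z-5)(4z-9)(z+8)(z^2+z+38)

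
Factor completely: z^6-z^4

Pull out the common factor z^4, leaving z^2-1.
Recognize a difference of squares with the parts z and 1.

z^4(z+1)(z-1)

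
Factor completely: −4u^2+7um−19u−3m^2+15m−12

Group: −4u(u−m+4) + (3m−3)(u−m+4); both groups contain (u−m+4).

−(4u−3m+3)(u−m+4)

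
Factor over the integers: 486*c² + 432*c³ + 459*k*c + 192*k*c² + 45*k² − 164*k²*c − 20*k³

Group: k*(−20*k² + 16*k*c + 45*k + 48*c² + 54*c) + 9*c*(−20*k² + 16*k*c + 45*k + 48*c² + 54*c); both groups contain (−20*k² + 16*k*c + 45*k + 48*c² + 54*c), so (k + 9*c) is a factor with cofactor −20*k² + 16*k*c + 45*k + 48*c² + 54*c.
The cofactor groups again: −20*k² + 16*k*c + 45*k + 48*c² + 54*c = −5*k*(4*k − 8*c − 9) − 6*c*(4*k − 8*c − 9); both groups contain (4*k − 8*c − 9), giving −(5*k + 6*c)*(4*k − 8*c − 9).

−(4*k − 8*c − 9)*(5*k + 6*c)*(k + 9*c)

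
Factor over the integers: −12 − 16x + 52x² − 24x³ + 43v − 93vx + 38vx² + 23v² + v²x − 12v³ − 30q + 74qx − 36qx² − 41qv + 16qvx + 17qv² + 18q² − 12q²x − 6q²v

Group: 3q(−2qv − 4qx + 6q + 3v² + 2vx − 5v − 8x² + 20x − 12) + (−4v + 3x + 1)(−2qv − 4qx + 6q + 3v² + 2vx − 5v − 8x² + 20x − 12); both groups contain (−2qv − 4qx + 6q + 3v² + 2vx − 5v − 8x² + 20x − 12), so (3q − 4v + 3x + 1) is a factor with cofactor −2qv − 4qx + 6q + 3v² + 2vx − 5v − 8x² + 20x − 12.
The cofactor groups again: −2qv − 4qx + 6q + 3v² + 2vx − 5v − 8x² + 20x − 12 = −v(2q − 3v + 4x − 4) + (−2x + 3)(2q − 3v + 4x − 4); both groups contain (2q − 3v + 4x − 4), giving −(v + 2x − 3)(2q − 3v + 4x − 4).

−(2q − 3v + 4x − 4)(3q − 4v + 3x + 1)(v + 2x − 3)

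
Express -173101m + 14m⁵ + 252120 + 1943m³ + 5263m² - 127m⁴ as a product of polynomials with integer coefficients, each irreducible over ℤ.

(2m - 15)(7m - 11)(m + 8)(m² - 8m + 191)

Trying the rational-root candidates, m = 15/2 is a root, so (2m - 15) divides it; the quotient is 7m⁴ - 11m³ + 889m² + 9299m - 16808.
Next, m = -8 is a root, so (m + 8) divides it; the quotient is 7m³ - 67m² + 1425m - 2101.
Continuing, m = 11/7 is a root, so (7m - 11) is a factor; dividing leaves m² - 8m + 191.
The quadratic m² - 8m + 191 has discriminant -700 < 0 and is irreducible over ℤ.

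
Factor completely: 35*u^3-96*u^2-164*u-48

Among the possible rational roots, u = -2/5 is a root, giving the factor (5*u+2) and quotient 7*u^2-22*u-24.
The remaining quadratic factors as (u-4)(7*u+6).

(5*u+2)*(7*u+6)*(u-4)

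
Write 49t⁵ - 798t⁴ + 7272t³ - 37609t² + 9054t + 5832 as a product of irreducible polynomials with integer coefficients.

(7t + 2)(7t - 4)(t - 9)(t² - 7t + 81)

Among the possible rational roots, t = 9 is a root, giving the factor (t - 9) and quotient 49t⁴ - 357t³ + 4059t² - 1078t - 648.
Continuing, t = -2/7 is a root, giving the factor (7t + 2) and quotient 7t³ - 53t² + 595t - 324.
Continuing, t = 4/7 is a root, giving the factor (7t - 4) and quotient t² - 7t + 81.
The quadratic t² - 7t + 81 has discriminant -275 < 0 and is irreducible over ℤ.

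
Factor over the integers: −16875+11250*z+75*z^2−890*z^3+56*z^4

(2*z−5)*(4*z+15)*(7*z−15)*(z−15)

By the rational root theorem, z = 15/7 is a root, so (7*z−15) is a factor; dividing leaves 8*z^3−110*z^2−225*z+1125.
Next, z = 5/2 is a root, giving the factor (2*z−5) and quotient 4*z^2−45*z−225.
The remaining quadratic factors as (z−15)(4*z+15).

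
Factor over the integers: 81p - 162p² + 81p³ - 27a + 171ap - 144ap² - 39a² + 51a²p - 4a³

-(4a - 3p + 3)(a - 3p)(a - 9p + 9)

Group: 4a(-a² + 12ap - 9a - 27p² + 27p) + (-3p + 3)(-a² + 12ap - 9a - 27p² + 27p); both groups contain (-a² + 12ap - 9a - 27p² + 27p), so (4a - 3p + 3) is a factor with cofactor -a² + 12ap - 9a - 27p² + 27p.
The cofactor groups again: -a² + 12ap - 9a - 27p² + 27p = -a(a - 9p + 9) + 3p(a - 9p + 9); both groups contain (a - 9p + 9), giving -(a - 3p)(a - 9p + 9).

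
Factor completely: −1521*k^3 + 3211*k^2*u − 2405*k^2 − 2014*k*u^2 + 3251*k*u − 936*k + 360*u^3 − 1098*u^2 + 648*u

Group: 13*k*(−117*k^2 + 166*k*u − 185*k − 40*u^2 + 122*u − 72) − 9*u*(−117*k^2 + 166*k*u − 185*k − 40*u^2 + 122*u − 72); both groups contain (−117*k^2 + 166*k*u − 185*k − 40*u^2 + 122*u − 72), so (13*k − 9*u) is a factor with cofactor −117*k^2 + 166*k*u − 185*k − 40*u^2 + 122*u − 72.
The cofactor groups again: −117*k^2 + 166*k*u − 185*k − 40*u^2 + 122*u − 72 = −13*k*(9*k − 10*u + 8) + (4*u − 9)*(9*k − 10*u + 8); both groups contain (9*k − 10*u + 8), giving −(13*k − 4*u + 9)*(9*k − 10*u + 8).

−(13*k − 4*u + 9)*(13*k − 9*u)*(9*k − 10*u + 8)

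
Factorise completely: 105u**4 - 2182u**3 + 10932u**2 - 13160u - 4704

Testing divisors of the constant over divisors of the leading coefficient, u = 14/3 is a root, giving the factor (3u - 14) and quotient 35u**3 - 564u**2 + 1012u + 336.
Continuing, u = -2/7 is a root, giving the factor (7u + 2) and quotient 5u**2 - 82u + 168.
The remaining quadratic factors as (u - 14)(5u - 12).

(3u - 14)(5u - 12)(7u + 2)(u - 14)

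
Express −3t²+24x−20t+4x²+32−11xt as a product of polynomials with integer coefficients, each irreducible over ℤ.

(x−3t+4)(4x+t+8)

Group: x(4x+t+8) + (−3t+4)(4x+t+8); both groups contain (4x+t+8).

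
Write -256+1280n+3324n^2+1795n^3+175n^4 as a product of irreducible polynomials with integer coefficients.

Testing divisors of the constant over divisors of the leading coefficient, n = -4/5 is a root, so (5n+4) is a factor; dividing leaves 35n^3+331n^2+400n-64.
Then n = -8/5 is a root, giving the factor (5n+8) and quotient 7n^2+55n-8.
The remaining quadratic factors as (7n-1)(n+8).

(5n+4)(5n+8)(7n-1)(n+8)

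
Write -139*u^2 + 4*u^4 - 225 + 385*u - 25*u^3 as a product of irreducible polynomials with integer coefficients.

Trying the rational-root candidates, u = 1 is a root, so (u - 1) is a factor; dividing leaves 4*u^3 - 21*u^2 - 160*u + 225.
Then u = 5/4 is a root, so (4*u - 5) divides it; the quotient is u^2 - 4*u - 45.
The remaining quadratic factors as (u + 5)(u - 9).

(4*u - 5)*(u + 5)*(u - 1)*(u - 9)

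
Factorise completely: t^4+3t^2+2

Substitute u = t^2 to get a quadratic in u, then factor.
t^2+1 is irreducible over ℤ (sum of squares).
t^2+2 is irreducible over ℤ (always positive, so no real roots).

(t^2+1)(t^2+2)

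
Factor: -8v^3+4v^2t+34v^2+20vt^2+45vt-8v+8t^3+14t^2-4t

-(v-2t-4)(4v+4t-1)(2v+t)

Group: v(-8v^2-12vt+2v-4t^2+t) + (-2t-4)(-8v^2-12vt+2v-4t^2+t); both groups contain (-8v^2-12vt+2v-4t^2+t), so (v-2t-4) is a factor with cofactor -8v^2-12vt+2v-4t^2+t.
The cofactor groups again: -8v^2-12vt+2v-4t^2+t = -4v(2v+t) + (-4t+1)(2v+t); both groups contain (2v+t), giving -(4v+4t-1)(2v+t).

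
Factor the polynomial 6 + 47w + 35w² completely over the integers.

Need a pair with product 35·6 = 210 and sum 47: that's 5 and 42.
Split the middle term: 35w² + 5w + 42w + 6 = 5w(7w + 1) + 6(7w + 1).

(5w + 6)(7w + 1)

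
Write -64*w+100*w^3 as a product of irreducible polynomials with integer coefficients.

Factor out 4*w, leaving 25*w^2-16, which is a difference of two squares.

4*w*(5*w+4)*(5*w-4)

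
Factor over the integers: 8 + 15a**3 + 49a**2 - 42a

Among the possible rational roots, a = 1/3 is a root, so (3a - 1) is a factor; dividing leaves 5a**2 + 18a - 8.
The remaining quadratic factors as (a + 4)(5a - 2).

(3a - 1)(5a - 2)(a + 4)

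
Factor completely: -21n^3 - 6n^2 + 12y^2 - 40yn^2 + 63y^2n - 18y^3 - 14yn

-(2y - 3n)(3y - 7n - 2)(3y + n)

Group: 3y(-6y^2 + 7yn + 3n^2) + (-7n - 2)(-6y^2 + 7yn + 3n^2); both groups contain (-6y^2 + 7yn + 3n^2), so (3y - 7n - 2) is a factor with cofactor -6y^2 + 7yn + 3n^2.
The cofactor groups again: -6y^2 + 7yn + 3n^2 = -3y(2y - 3n) - n(2y - 3n); both groups contain (2y - 3n), giving -(3y + n)(2y - 3n).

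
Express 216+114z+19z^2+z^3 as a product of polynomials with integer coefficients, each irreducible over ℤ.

By the rational root theorem, z = -9 is a root, so (z+9) is a factor; dividing leaves z^2+10z+24.
The remaining quadratic factors as (z+4)(z+6).

(z+4)(z+6)(z+9)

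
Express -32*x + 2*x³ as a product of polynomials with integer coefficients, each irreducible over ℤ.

2*x*(x + 4)*(x - 4)

Every term has a factor of 2*x. Then x² - 16 = (x)² − (4)².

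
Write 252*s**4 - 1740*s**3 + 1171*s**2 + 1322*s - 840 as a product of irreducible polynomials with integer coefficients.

Trying the rational-root candidates, s = -5/6 is a root, giving the factor (6*s + 5) and quotient 42*s**3 - 325*s**2 + 466*s - 168.
Continuing, s = 6 is a root, so (s - 6) divides it; the quotient is 42*s**2 - 73*s + 28.
The remaining quadratic factors as (6*s - 7)(7*s - 4).

(6*s + 5)*(6*s - 7)*(7*s - 4)*(s - 6)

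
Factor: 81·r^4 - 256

(3·r)⁴ − (4)⁴ = ((3·r)² − (4)²)((3·r)² + (4)²); the first factor splits again, the second (9·r^2 + 16) is irreducible.

(3·r + 4)·(3·r - 4)·(9·r^2 + 16)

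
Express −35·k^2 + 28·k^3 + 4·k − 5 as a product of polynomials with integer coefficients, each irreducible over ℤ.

(4·k − 5)·(7·k^2 + 1)

Group as (28·k^3 + 4·k) + (−35·k^2 − 5) = 4·k·(7·k^2 + 1) − 5·(7·k^2 + 1).
Both groups share the factor (7·k^2 + 1).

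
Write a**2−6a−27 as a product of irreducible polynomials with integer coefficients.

(a+3)(a−9)

Two integers with product −27 and sum −6 are −9 and 3.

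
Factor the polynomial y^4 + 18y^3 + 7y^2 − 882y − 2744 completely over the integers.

(y + 14)(y + 4)(y + 7)(y − 7)

By the rational root theorem, y = 7 is a root, giving the factor (y − 7) and quotient y^3 + 25y^2 + 182y + 392.
Next, y = −14 is a root, so (y + 14) divides it; the quotient is y^2 + 11y + 28.
The remaining quadratic factors as (y + 7)(y + 4).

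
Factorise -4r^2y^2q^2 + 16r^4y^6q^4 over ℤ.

4q^2r^2y^2(2ry^2q + 1)(2ry^2q - 1)

Pull out the common factor 4r^2y^2q^2, leaving 4r^2y^4q^2 - 1.
Recognize a difference of squares with the parts 2ry^2q and 1.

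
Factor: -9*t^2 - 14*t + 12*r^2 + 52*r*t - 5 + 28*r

(2*r + 9*t + 5)*(6*r - t - 1)

Group: 2*r*(6*r - t - 1) + (9*t + 5)*(6*r - t - 1); both groups contain (6*r - t - 1).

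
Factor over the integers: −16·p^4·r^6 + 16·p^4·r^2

Factor out 16·p^4·r^2 first: what remains is −r^4 + 1.
Recognize a difference of squares with the parts 1 and r^2.
−r^2 + 1 is again a difference of squares: (−r + 1)·(r + 1).

−16·p^4·r^2·(r + 1)·(r − 1)·(r^2 + 1)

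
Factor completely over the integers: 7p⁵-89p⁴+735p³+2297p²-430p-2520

(7p+9)(p+2)(p-1)(p²-15p+140)

Among the possible rational roots, p = 1 is a root, giving the factor (p-1) and quotient 7p⁴-82p³+653p²+2950p+2520.
Continuing, p = -9/7 is a root, so (7p+9) divides it; the quotient is p³-13p²+110p+280.
Continuing, p = -2 is a root, giving the factor (p+2) and quotient p²-15p+140.
The quadratic p²-15p+140 has discriminant -335 < 0 and is irreducible over ℤ.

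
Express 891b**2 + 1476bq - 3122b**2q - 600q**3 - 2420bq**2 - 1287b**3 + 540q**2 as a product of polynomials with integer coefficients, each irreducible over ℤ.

-(11b + 6q)(13b + 10q - 9)(9b + 10q)

Group: 13b(-99b**2 - 164bq - 60q**2) + (10q - 9)(-99b**2 - 164bq - 60q**2); both groups contain (-99b**2 - 164bq - 60q**2), so (13b + 10q - 9) is a factor with cofactor -99b**2 - 164bq - 60q**2.
The cofactor groups again: -99b**2 - 164bq - 60q**2 = -11b(9b + 10q) - 6q(9b + 10q); both groups contain (9b + 10q), giving -(11b + 6q)(9b + 10q).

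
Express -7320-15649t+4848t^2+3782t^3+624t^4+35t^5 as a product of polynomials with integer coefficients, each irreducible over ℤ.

Trying the rational-root candidates, t = 8/5 is a root, so (5t-8) divides it; the quotient is 7t^4+136t^3+974t^2+2528t+915.
Next, t = -5 is a root, so (t+5) is a factor; dividing leaves 7t^3+101t^2+469t+183.
Then t = -3/7 is a root, so (7t+3) divides it; the quotient is t^2+14t+61.
The quadratic t^2+14t+61 has discriminant -48 < 0 and is irreducible over ℤ.

(5t-8)(7t+3)(t+5)(t^2+14t+61)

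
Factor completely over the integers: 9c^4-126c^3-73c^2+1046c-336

Among the possible rational roots, c = 1/3 is a root, giving the factor (3c-1) and quotient 3c^3-41c^2-38c+336.
Continuing, c = 14 is a root, so (c-14) is a factor; dividing leaves 3c^2+c-24.
The remaining quadratic factors as (3c-8)(c+3).

(3c-1)(3c-8)(c+3)(c-14)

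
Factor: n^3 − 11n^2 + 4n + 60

(n + 2)(n − 10)(n − 3)

Among the possible rational roots, n = 10 is a root, so (n − 10) is a factor; dividing leaves n^2 − n − 6.
The remaining quadratic factors as (n + 2)(n − 3).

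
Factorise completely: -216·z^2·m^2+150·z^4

Pull out the common factor 6·z^2; 25·z^2-36·m^2 is a difference of squares.

6·z^2·(5·z-6·m)·(5·z+6·m)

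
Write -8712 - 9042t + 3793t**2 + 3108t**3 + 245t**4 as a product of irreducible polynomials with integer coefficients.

(5t + 12)(7t + 6)(7t - 11)(t + 11)

Among the possible rational roots, t = -11 is a root, giving the factor (t + 11) and quotient 245t**3 + 413t**2 - 750t - 792.
Then t = -12/5 is a root, so (5t + 12) divides it; the quotient is 49t**2 - 35t - 66.
The remaining quadratic factors as (7t + 6)(7t - 11).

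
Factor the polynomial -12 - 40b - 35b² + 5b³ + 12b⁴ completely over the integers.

By the rational root theorem, b = -1 is a root, so (b + 1) divides it; the quotient is 12b³ - 7b² - 28b - 12.
Continuing, b = -3/4 is a root, so (4b + 3) is a factor; dividing leaves 3b² - 4b - 4.
The remaining quadratic factors as (3b + 2)(b - 2).

(3b + 2)(4b + 3)(b + 1)(b - 2)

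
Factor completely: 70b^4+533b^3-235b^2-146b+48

(2b+1)(5b-3)(7b-2)(b+8)

Testing divisors of the constant over divisors of the leading coefficient, b = 3/5 is a root, so (5b-3) divides it; the quotient is 14b^3+115b^2+22b-16.
Next, b = -1/2 is a root, giving the factor (2b+1) and quotient 7b^2+54b-16.
The remaining quadratic factors as (7b-2)(b+8).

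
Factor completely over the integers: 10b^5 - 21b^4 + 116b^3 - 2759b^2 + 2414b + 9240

Among the possible rational roots, b = 5/2 is a root, so (2b - 5) divides it; the quotient is 5b^4 + 2b^3 + 63b^2 - 1222b - 1848.
Next, b = 6 is a root, so (b - 6) is a factor; dividing leaves 5b^3 + 32b^2 + 255b + 308.
Then b = -7/5 is a root, so (5b + 7) is a factor; dividing leaves b^2 + 5b + 44.
The quadratic b^2 + 5b + 44 has discriminant -151 < 0 and is irreducible over ℤ.

(2b - 5)(5b + 7)(b - 6)(b^2 + 5b + 44)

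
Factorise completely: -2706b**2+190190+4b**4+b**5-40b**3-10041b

(b+10)(b-13)(b-7)(b**2+14b+209)

Testing divisors of the constant over divisors of the leading coefficient, b = -10 is a root, so (b+10) divides it; the quotient is b**4-6b**3+20b**2-2906b+19019.
Then b = 13 is a root, giving the factor (b-13) and quotient b**3+7b**2+111b-1463.
Next, b = 7 is a root, so (b-7) is a factor; dividing leaves b**2+14b+209.
The quadratic b**2+14b+209 has discriminant -640 < 0 and is irreducible over ℤ.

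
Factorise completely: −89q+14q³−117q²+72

(2q−1)(7q+8)(q−9)

By the rational root theorem, q = 9 is a root, so (q−9) is a factor; dividing leaves 14q²+9q−8.
The remaining quadratic factors as (2q−1)(7q+8).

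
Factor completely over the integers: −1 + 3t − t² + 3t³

Group as (3t³ + 3t) + (−t² − 1) = 3t(t² + 1) − (t² + 1).
Both groups share the factor (t² + 1).

(3t − 1)(t² + 1)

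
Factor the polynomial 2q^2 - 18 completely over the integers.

Factor out 2, leaving q^2 - 9, which is a difference of two squares.

2(q + 3)(q - 3)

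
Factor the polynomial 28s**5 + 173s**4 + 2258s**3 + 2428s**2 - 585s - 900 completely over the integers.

Testing divisors of the constant over divisors of the leading coefficient, s = -3/4 is a root, so (4s + 3) divides it; the quotient is 7s**4 + 38s**3 + 536s**2 + 205s - 300.
Next, s = 4/7 is a root, so (7s - 4) divides it; the quotient is s**3 + 6s**2 + 80s + 75.
Continuing, s = -1 is a root, so (s + 1) is a factor; dividing leaves s**2 + 5s + 75.
The quadratic s**2 + 5s + 75 has discriminant -275 < 0 and is irreducible over ℤ.

(4s + 3)(7s - 4)(s + 1)(s**2 + 5s + 75)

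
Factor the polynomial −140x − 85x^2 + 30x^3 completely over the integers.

Pull out the common factor 5x, then factor the remaining trinomial.

5x(6x + 7)(x − 4)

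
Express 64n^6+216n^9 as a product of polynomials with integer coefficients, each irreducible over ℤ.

Pull out the common factor 8n^6, leaving 27n^3+8.
Recognize a sum of cubes with the parts 2 and 3n.

8n^6(3n+2)(9n^2−6n+4)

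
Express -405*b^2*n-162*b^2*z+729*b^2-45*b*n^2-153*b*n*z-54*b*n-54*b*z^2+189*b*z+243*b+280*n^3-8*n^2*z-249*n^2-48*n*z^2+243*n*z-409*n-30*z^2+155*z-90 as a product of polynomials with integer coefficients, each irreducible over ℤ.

Group: 9*b*(-45*b*n-18*b*z+81*b+35*n^2-n*z-53*n-6*z^2+31*z-18) + (8*n+5)*(-45*b*n-18*b*z+81*b+35*n^2-n*z-53*n-6*z^2+31*z-18); both groups contain (-45*b*n-18*b*z+81*b+35*n^2-n*z-53*n-6*z^2+31*z-18), so (9*b+8*n+5) is a factor with cofactor -45*b*n-18*b*z+81*b+35*n^2-n*z-53*n-6*z^2+31*z-18.
The cofactor groups again: -45*b*n-18*b*z+81*b+35*n^2-n*z-53*n-6*z^2+31*z-18 = -9*b*(5*n+2*z-9) + (7*n-3*z+2)*(5*n+2*z-9); both groups contain (5*n+2*z-9), giving -(9*b-7*n+3*z-2)*(5*n+2*z-9).

-(5*n+2*z-9)*(9*b+8*n+5)*(9*b-7*n+3*z-2)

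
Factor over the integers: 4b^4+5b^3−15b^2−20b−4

(4b+1)(b+1)(b+2)(b−2)

Trying the rational-root candidates, b = 2 is a root, giving the factor (b−2) and quotient 4b^3+13b^2+11b+2.
Continuing, b = −2 is a root, so (b+2) is a factor; dividing leaves 4b^2+5b+1.
The remaining quadratic factors as (4b+1)(b+1).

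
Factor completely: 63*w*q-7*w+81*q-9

(7*w+9)*(9*q-1)

Group as (63*w*q-7*w) + (81*q-9) = 7*w*(9*q-1) + 9*(9*q-1).
Both groups share the factor (9*q-1).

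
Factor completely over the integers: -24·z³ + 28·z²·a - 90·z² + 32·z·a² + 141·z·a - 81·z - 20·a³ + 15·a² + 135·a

Group: 4·z·(-6·z² + 13·z·a - 9·z - 5·a² + 15·a) + (4·a + 9)·(-6·z² + 13·z·a - 9·z - 5·a² + 15·a); both groups contain (-6·z² + 13·z·a - 9·z - 5·a² + 15·a), so (4·z + 4·a + 9) is a factor with cofactor -6·z² + 13·z·a - 9·z - 5·a² + 15·a.
The cofactor groups again: -6·z² + 13·z·a - 9·z - 5·a² + 15·a = -2·z·(3·z - 5·a) + (a - 3)·(3·z - 5·a); both groups contain (3·z - 5·a), giving -(2·z - a + 3)·(3·z - 5·a).

-(3·z - 5·a)·(2·z - a + 3)·(4·z + 4·a + 9)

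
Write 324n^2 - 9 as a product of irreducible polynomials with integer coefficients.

9(6n + 1)(6n - 1)

Every term has a factor of 9. Then 36n^2 - 1 = (6n)² − (1)².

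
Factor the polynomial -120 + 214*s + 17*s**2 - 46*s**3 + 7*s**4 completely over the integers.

(7*s - 4)*(s + 2)*(s - 3)*(s - 5)

Trying the rational-root candidates, s = -2 is a root, giving the factor (s + 2) and quotient 7*s**3 - 60*s**2 + 137*s - 60.
Next, s = 4/7 is a root, so (7*s - 4) divides it; the quotient is s**2 - 8*s + 15.
The remaining quadratic factors as (s - 5)(s - 3).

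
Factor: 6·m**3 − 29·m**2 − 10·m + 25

(6·m − 5)·(m + 1)·(m − 5)

Among the possible rational roots, m = −1 is a root, so (m + 1) is a factor; dividing leaves 6·m**2 − 35·m + 25.
The remaining quadratic factors as (m − 5)(6·m − 5).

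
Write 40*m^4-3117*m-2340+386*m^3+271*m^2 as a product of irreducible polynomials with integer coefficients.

Trying the rational-root candidates, m = -4 is a root, so (m+4) divides it; the quotient is 40*m^3+226*m^2-633*m-585.
Then m = -15/2 is a root, giving the factor (2*m+15) and quotient 20*m^2-37*m-39.
The remaining quadratic factors as (5*m-13)(4*m+3).

(2*m+15)*(4*m+3)*(5*m-13)*(m+4)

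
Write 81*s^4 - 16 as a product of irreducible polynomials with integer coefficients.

(3*s + 2)*(3*s - 2)*(9*s^2 + 4)

Difference of squares twice: with A = 3*s and B = 2, A⁴ − B⁴ = (A² − B²)(A² + B²), and A² − B² factors again.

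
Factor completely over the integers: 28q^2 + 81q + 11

Need a pair with product 28·11 = 308 and sum 81: that's 77 and 4.
Split the middle term: 28q^2 + 77q + 4q + 11 = 7q(4q + 11) + (4q + 11).

(4q + 11)(7q + 1)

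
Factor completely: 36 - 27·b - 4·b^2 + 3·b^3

Among the possible rational roots, b = -3 is a root, giving the factor (b + 3) and quotient 3·b^2 - 13·b + 12.
The remaining quadratic factors as (b - 3)(3·b - 4).

(3·b - 4)·(b + 3)·(b - 3)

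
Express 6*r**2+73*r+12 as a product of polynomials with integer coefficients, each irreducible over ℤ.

(6*r+1)*(r+12)

Need a pair with product 6·12 = 72 and sum 73: that's 1 and 72.
Split the middle term: 6*r**2+r + 72*r+12 = r*(6*r+1) + 12*(6*r+1).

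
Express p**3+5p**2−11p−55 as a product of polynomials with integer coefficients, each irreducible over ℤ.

(p+5)(p**2−11)

Group as (p**3−11p) + (5p**2−55) = p(p**2−11) + 5(p**2−11).
Both groups share the factor (p**2−11).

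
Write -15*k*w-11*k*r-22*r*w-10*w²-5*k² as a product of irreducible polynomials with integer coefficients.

Group: -5*k*(k+2*w) + (-11*r-5*w)*(k+2*w); both groups contain (k+2*w).

-(5*k+11*r+5*w)*(k+2*w)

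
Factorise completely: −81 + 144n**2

Factor out 9, leaving 16n**2 − 9, which is a difference of two squares.

9(4n + 3)(4n − 3)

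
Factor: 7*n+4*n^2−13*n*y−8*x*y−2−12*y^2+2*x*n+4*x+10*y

Group: 2*x*(n−4*y+2) + (4*n+3*y−1)*(n−4*y+2); both groups contain (n−4*y+2).

(2*x+4*n+3*y−1)*(n−4*y+2)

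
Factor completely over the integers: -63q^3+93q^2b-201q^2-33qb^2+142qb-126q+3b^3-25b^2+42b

-(3q-3b+7)(3q-b)(7q-b+6)

Group: 3q(-21q^2+24qb-67q-3b^2+25b-42) - b(-21q^2+24qb-67q-3b^2+25b-42); both groups contain (-21q^2+24qb-67q-3b^2+25b-42), so (3q-b) is a factor with cofactor -21q^2+24qb-67q-3b^2+25b-42.
The cofactor groups again: -21q^2+24qb-67q-3b^2+25b-42 = -7q(3q-3b+7) + (b-6)(3q-3b+7); both groups contain (3q-3b+7), giving -(7q-b+6)(3q-3b+7).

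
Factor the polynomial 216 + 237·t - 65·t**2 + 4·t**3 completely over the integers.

(4·t + 3)·(t - 8)·(t - 9)

Trying the rational-root candidates, t = 8 is a root, so (t - 8) is a factor; dividing leaves 4·t**2 - 33·t - 27.
The remaining quadratic factors as (4·t + 3)(t - 9).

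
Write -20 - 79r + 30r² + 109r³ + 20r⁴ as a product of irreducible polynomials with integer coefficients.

Among the possible rational roots, r = -5 is a root, so (r + 5) divides it; the quotient is 20r³ + 9r² - 15r - 4.
Then r = -1/4 is a root, giving the factor (4r + 1) and quotient 5r² + r - 4.
The remaining quadratic factors as (r + 1)(5r - 4).

(4r + 1)(5r - 4)(r + 1)(r + 5)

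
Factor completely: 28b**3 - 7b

7b(2b + 1)(2b - 1)

Pull out the common factor 7b; 4b**2 - 1 is a difference of squares.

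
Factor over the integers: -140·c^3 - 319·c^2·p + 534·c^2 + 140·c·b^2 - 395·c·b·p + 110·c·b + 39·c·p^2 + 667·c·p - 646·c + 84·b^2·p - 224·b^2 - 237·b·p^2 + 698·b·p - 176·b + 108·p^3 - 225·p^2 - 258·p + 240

Group: 5·c·(-28·c^2 - 47·c·p + 62·c + 28·b^2 - 79·b·p + 22·b + 36·p^2 + 21·p - 30) + (3·p - 8)·(-28·c^2 - 47·c·p + 62·c + 28·b^2 - 79·b·p + 22·b + 36·p^2 + 21·p - 30); both groups contain (-28·c^2 - 47·c·p + 62·c + 28·b^2 - 79·b·p + 22·b + 36·p^2 + 21·p - 30), so (5·c + 3·p - 8) is a factor with cofactor -28·c^2 - 47·c·p + 62·c + 28·b^2 - 79·b·p + 22·b + 36·p^2 + 21·p - 30.
The cofactor groups again: -28·c^2 - 47·c·p + 62·c + 28·b^2 - 79·b·p + 22·b + 36·p^2 + 21·p - 30 = -7·c·(4·c - 4·b + 9·p - 6) + (-7·b + 4·p + 5)·(4·c - 4·b + 9·p - 6); both groups contain (4·c - 4·b + 9·p - 6), giving -(7·c + 7·b - 4·p - 5)·(4·c - 4·b + 9·p - 6).

-(4·c - 4·b + 9·p - 6)·(5·c + 3·p - 8)·(7·c + 7·b - 4·p - 5)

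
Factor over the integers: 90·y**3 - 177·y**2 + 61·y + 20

Trying the rational-root candidates, y = 5/6 is a root, so (6·y - 5) divides it; the quotient is 15·y**2 - 17·y - 4.
The remaining quadratic factors as (3·y - 4)(5·y + 1).

(3·y - 4)·(5·y + 1)·(6·y - 5)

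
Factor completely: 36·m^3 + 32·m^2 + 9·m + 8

Group as (36·m^3 + 9·m) + (32·m^2 + 8) = 9·m·(4·m^2 + 1) + 8·(4·m^2 + 1).
Both groups share the factor (4·m^2 + 1).

(9·m + 8)·(4·m^2 + 1)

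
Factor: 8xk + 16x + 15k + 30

(8x + 15)(k + 2)

Group as (8xk + 16x) + (15k + 30) = 8x(k + 2) + 15(k + 2).
Both groups share the factor (k + 2).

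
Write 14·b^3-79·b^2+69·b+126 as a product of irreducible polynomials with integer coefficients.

(2·b-7)·(7·b+6)·(b-3)

Among the possible rational roots, b = 3 is a root, so (b-3) is a factor; dividing leaves 14·b^2-37·b-42.
The remaining quadratic factors as (2·b-7)(7·b+6).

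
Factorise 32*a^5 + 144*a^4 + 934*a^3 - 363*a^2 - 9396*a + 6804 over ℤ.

Testing divisors of the constant over divisors of the leading coefficient, a = 3/4 is a root, giving the factor (4*a - 3) and quotient 8*a^4 + 42*a^3 + 265*a^2 + 108*a - 2268.
Then a = 9/4 is a root, giving the factor (4*a - 9) and quotient 2*a^3 + 15*a^2 + 100*a + 252.
Then a = -7/2 is a root, giving the factor (2*a + 7) and quotient a^2 + 4*a + 36.
The quadratic a^2 + 4*a + 36 has discriminant -128 < 0 and is irreducible over ℤ.

(2*a + 7)*(4*a - 3)*(4*a - 9)*(a^2 + 4*a + 36)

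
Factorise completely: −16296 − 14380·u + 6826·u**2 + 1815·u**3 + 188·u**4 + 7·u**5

By the rational root theorem, u = −14 is a root, giving the factor (u + 14) and quotient 7·u**4 + 90·u**3 + 555·u**2 − 944·u − 1164.
Next, u = 2 is a root, giving the factor (u − 2) and quotient 7·u**3 + 104·u**2 + 763·u + 582.
Then u = −6/7 is a root, so (7·u + 6) divides it; the quotient is u**2 + 14·u + 97.
The quadratic u**2 + 14·u + 97 has discriminant −192 < 0 and is irreducible over ℤ.

(7·u + 6)·(u + 14)·(u − 2)·(u**2 + 14·u + 97)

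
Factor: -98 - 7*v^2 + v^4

Substitute u = v^2 to get a quadratic in u, then factor.
v^2 + 7 is irreducible over ℤ (always positive, so no real roots).
v^2 - 14 is irreducible over ℤ (14 is not a perfect square).

(v^2 + 7)*(v^2 - 14)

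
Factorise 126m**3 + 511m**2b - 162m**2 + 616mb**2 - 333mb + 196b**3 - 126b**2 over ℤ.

(7m + 14b - 9)(9m + 14b)(2m + b)

Group: 2m(63m**2 + 224mb - 81m + 196b**2 - 126b) + b(63m**2 + 224mb - 81m + 196b**2 - 126b); both groups contain (63m**2 + 224mb - 81m + 196b**2 - 126b), so (2m + b) is a factor with cofactor 63m**2 + 224mb - 81m + 196b**2 - 126b.
The cofactor groups again: 63m**2 + 224mb - 81m + 196b**2 - 126b = 7m(9m + 14b) + (14b - 9)(9m + 14b); both groups contain (9m + 14b), giving (7m + 14b - 9)(9m + 14b).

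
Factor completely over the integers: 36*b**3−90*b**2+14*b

Pull out the common factor 2*b, then factor the remaining trinomial.

2*b*(3*b−7)*(6*b−1)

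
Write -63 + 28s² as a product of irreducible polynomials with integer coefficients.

Every term has a factor of 7. Then 4s² - 9 = (2s)² − (3)².

7(2s + 3)(2s - 3)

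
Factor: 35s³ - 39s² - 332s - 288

(5s + 8)(7s + 9)(s - 4)

Testing divisors of the constant over divisors of the leading coefficient, s = 4 is a root, giving the factor (s - 4) and quotient 35s² + 101s + 72.
The remaining quadratic factors as (7s + 9)(5s + 8).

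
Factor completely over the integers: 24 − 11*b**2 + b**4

(b**2 − 3)*(b**2 − 8)

Substitute u = b**2 to get a quadratic in u, then factor.
b**2 − 8 is irreducible over ℤ (8 is not a perfect square).
b**2 − 3 is irreducible over ℤ (3 is not a perfect square).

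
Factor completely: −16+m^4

(m)⁴ − (2)⁴ = ((m)² − (2)²)((m)² + (2)²); the first factor splits again, the second (m^2+4) is irreducible.

(m+2)(m−2)(m^2+4)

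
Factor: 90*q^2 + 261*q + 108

9*(2*q + 1)*(5*q + 12)

Pull out the common factor 9, then factor the remaining trinomial.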